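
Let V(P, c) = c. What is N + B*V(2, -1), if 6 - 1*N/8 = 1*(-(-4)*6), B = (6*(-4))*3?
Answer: -72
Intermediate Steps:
B = -72 (B = -24*3 = -72)
N = -144 (N = 48 - 8*(-(-4)*6) = 48 - 8*(-4*(-6)) = 48 - 8*24 = 48 - 192 = -144)
N + B*V(2, -1) = -144 - 72*(-1) = -144 + 72 = -72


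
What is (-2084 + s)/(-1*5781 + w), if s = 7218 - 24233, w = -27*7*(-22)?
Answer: 19099/1623 ≈ 11.768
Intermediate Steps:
w = 4158 (w = -189*(-22) = 4158)
s = -17015
(-2084 + s)/(-1*5781 + w) = (-2084 - 17015)/(-1*5781 + 4158) = -19099/(-5781 + 4158) = -19099/(-1623) = -19099*(-1/1623) = 19099/1623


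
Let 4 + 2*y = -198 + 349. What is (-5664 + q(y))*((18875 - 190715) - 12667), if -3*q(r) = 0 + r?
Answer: 2099136139/2 ≈ 1.0496e+9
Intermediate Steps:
y = 147/2 (y = -2 + (-198 + 349)/2 = -2 + (1/2)*151 = -2 + 151/2 = 147/2 ≈ 73.500)
q(r) = -r/3 (q(r) = -(0 + r)/3 = -r/3)
(-5664 + q(y))*((18875 - 190715) - 12667) = (-5664 - 1/3*147/2)*((18875 - 190715) - 12667) = (-5664 - 49/2)*(-171840 - 12667) = -11377/2*(-184507) = 2099136139/2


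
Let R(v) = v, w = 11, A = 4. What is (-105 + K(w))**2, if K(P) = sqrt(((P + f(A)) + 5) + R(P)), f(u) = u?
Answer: (105 - sqrt(31))**2 ≈ 9886.8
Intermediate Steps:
K(P) = sqrt(9 + 2*P) (K(P) = sqrt(((P + 4) + 5) + P) = sqrt(((4 + P) + 5) + P) = sqrt((9 + P) + P) = sqrt(9 + 2*P))
(-105 + K(w))**2 = (-105 + sqrt(9 + 2*11))**2 = (-105 + sqrt(9 + 22))**2 = (-105 + sqrt(31))**2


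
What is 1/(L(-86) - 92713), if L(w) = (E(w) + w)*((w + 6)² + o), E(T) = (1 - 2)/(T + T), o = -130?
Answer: -86/54343103 ≈ -1.5825e-6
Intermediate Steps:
E(T) = -1/(2*T)
L(w) = (-130 + (6 + w)²)*(w - 1/(2*w)) (L(w) = (-1/(2*w) + w)*((w + 6)² - 130) = (w - 1/(2*w))*((6 + w)² - 130) = (w - 1/(2*w))*(-130 + (6 + w)²) = (-130 + (6 + w)²)*(w - 1/(2*w)))
1/(L(-86) - 92713) = 1/((½)*(130 - (6 - 86)² + 2*(-86)²*(-130 + (6 - 86)²))/(-86) - 92713) = 1/((½)*(-1/86)*(130 - 1*(-80)² + 2*7396*(-130 + (-80)²)) - 92713) = 1/((½)*(-1/86)*(130 - 1*6400 + 2*7396*(-130 + 6400)) - 92713) = 1/((½)*(-1/86)*(130 - 6400 + 2*7396*6270) - 92713) = 1/((½)*(-1/86)*(130 - 6400 + 92745840) - 92713) = 1/((½)*(-1/86)*92739570 - 92713) = 1/(-46369785/86 - 92713) = 1/(-54343103/86) = -86/54343103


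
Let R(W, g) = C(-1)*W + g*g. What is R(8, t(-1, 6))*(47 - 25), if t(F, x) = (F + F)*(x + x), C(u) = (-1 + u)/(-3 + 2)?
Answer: 13024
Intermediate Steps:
C(u) = 1 - u (C(u) = (-1 + u)/(-1) = (-1 + u)*(-1) = 1 - u)
t(F, x) = 4*F*x (t(F, x) = (2*F)*(2*x) = 4*F*x)
R(W, g) = g**2 + 2*W (R(W, g) = (1 - 1*(-1))*W + g*g = (1 + 1)*W + g**2 = 2*W + g**2 = g**2 + 2*W)
R(8, t(-1, 6))*(47 - 25) = ((4*(-1)*6)**2 + 2*8)*(47 - 25) = ((-24)**2 + 16)*22 = (576 + 16)*22 = 592*22 = 13024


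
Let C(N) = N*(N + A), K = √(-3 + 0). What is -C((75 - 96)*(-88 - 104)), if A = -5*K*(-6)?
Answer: -16257024 - 120960*I*√3 ≈ -1.6257e+7 - 2.0951e+5*I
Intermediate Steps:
K = I*√3 (K = √(-3) = I*√3 ≈ 1.732*I)
A = 30*I*√3 (A = -5*I*√3*(-6) = 30*I*√3 ≈ 51.962*I)
C(N) = N*(N + 30*I*√3)
-C((75 - 96)*(-88 - 104)) = -(75 - 96)*(-88 - 104)*((75 - 96)*(-88 - 104) + 30*I*√3) = -(-21*(-192))*(-21*(-192) + 30*I*√3) = -4032*(4032 + 30*I*√3) = -(16257024 + 120960*I*√3) = -16257024 - 120960*I*√3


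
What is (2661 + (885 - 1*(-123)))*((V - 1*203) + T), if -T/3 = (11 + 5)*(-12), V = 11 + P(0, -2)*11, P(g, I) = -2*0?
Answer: 1408896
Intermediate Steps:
P(g, I) = 0
V = 11 (V = 11 + 0*11 = 11 + 0 = 11)
T = 576 (T = -3*(11 + 5)*(-12) = -48*(-12) = -3*(-192) = 576)
(2661 + (885 - 1*(-123)))*((V - 1*203) + T) = (2661 + (885 - 1*(-123)))*((11 - 1*203) + 576) = (2661 + (885 + 123))*((11 - 203) + 576) = (2661 + 1008)*(-192 + 576) = 3669*384 = 1408896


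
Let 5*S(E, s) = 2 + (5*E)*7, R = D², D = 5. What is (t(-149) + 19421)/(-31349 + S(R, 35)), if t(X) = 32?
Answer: -97265/155868 ≈ -0.62402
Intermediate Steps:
R = 25 (R = 5² = 25)
S(E, s) = ⅖ + 7*E (S(E, s) = (2 + (5*E)*7)/5 = (2 + 35*E)/5 = ⅖ + 7*E)
(t(-149) + 19421)/(-31349 + S(R, 35)) = (32 + 19421)/(-31349 + (⅖ + 7*25)) = 19453/(-31349 + (⅖ + 175)) = 19453/(-31349 + 877/5) = 19453/(-155868/5) = 19453*(-5/155868) = -97265/155868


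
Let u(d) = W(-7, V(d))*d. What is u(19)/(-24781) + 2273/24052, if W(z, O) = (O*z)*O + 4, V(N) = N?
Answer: 1209307937/596032612 ≈ 2.0289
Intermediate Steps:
W(z, O) = 4 + z*O² (W(z, O) = z*O² + 4 = 4 + z*O²)
u(d) = d*(4 - 7*d²) (u(d) = (4 - 7*d²)*d = d*(4 - 7*d²))
u(19)/(-24781) + 2273/24052 = (19*(4 - 7*19²))/(-24781) + 2273/24052 = (19*(4 - 7*361))*(-1/24781) + 2273*(1/24052) = (19*(4 - 2527))*(-1/24781) + 2273/24052 = (19*(-2523))*(-1/24781) + 2273/24052 = -47937*(-1/24781) + 2273/24052 = 47937/24781 + 2273/24052 = 1209307937/596032612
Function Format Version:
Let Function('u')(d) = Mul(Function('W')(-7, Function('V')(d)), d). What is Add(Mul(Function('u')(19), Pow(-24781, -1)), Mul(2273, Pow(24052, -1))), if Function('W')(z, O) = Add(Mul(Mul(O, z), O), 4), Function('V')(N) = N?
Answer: Rational(1209307937, 596032612) ≈ 2.0289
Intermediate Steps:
Function('W')(z, O) = Add(4, Mul(z, Pow(O, 2))) (Function('W')(z, O) = Add(Mul(z, Pow(O, 2)), 4) = Add(4, Mul(z, Pow(O, 2))))
Function('u')(d) = Mul(d, Add(4, Mul(-7, Pow(d, 2)))) (Function('u')(d) = Mul(Add(4, Mul(-7, Pow(d, 2))), d) = Mul(d, Add(4, Mul(-7, Pow(d, 2)))))
Add(Mul(Function('u')(19), Pow(-24781, -1)), Mul(2273, Pow(24052, -1))) = Add(Mul(Mul(19, Add(4, Mul(-7, Pow(19, 2)))), Pow(-24781, -1)), Mul(2273, Pow(24052, -1))) = Add(Mul(Mul(19, Add(4, Mul(-7, 361))), Rational(-1, 24781)), Mul(2273, Rational(1, 24052))) = Add(Mul(Mul(19, Add(4, -2527)), Rational(-1, 24781)), Rational(2273, 24052)) = Add(Mul(Mul(19, -2523), Rational(-1, 24781)), Rational(2273, 24052)) = Add(Mul(-47937, Rational(-1, 24781)), Rational(2273, 24052)) = Add(Rational(47937, 24781), Rational(2273, 24052)) = Rational(1209307937, 596032612)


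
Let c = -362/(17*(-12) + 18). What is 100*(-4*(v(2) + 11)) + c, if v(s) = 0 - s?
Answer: -334619/93 ≈ -3598.1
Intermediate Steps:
v(s) = -s
c = 181/93 (c = -362/(-204 + 18) = -362/(-186) = -362*(-1/186) = 181/93 ≈ 1.9462)
100*(-4*(v(2) + 11)) + c = 100*(-4*(-1*2 + 11)) + 181/93 = 100*(-4*(-2 + 11)) + 181/93 = 100*(-4*9) + 181/93 = 100*(-36) + 181/93 = -3600 + 181/93 = -334619/93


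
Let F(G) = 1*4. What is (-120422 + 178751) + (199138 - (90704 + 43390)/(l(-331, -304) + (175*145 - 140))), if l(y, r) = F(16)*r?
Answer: 6183965779/24019 ≈ 2.5746e+5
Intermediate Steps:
F(G) = 4
l(y, r) = 4*r
(-120422 + 178751) + (199138 - (90704 + 43390)/(l(-331, -304) + (175*145 - 140))) = (-120422 + 178751) + (199138 - (90704 + 43390)/(4*(-304) + (175*145 - 140))) = 58329 + (199138 - 134094/(-1216 + (25375 - 140))) = 58329 + (199138 - 134094/(-1216 + 25235)) = 58329 + (199138 - 134094/24019) = 58329 + 4782961528/24019 = 6183965779/24019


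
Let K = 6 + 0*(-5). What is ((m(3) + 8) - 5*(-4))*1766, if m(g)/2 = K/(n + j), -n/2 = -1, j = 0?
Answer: 60044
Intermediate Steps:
n = 2 (n = -2*(-1) = 2)
K = 6 (K = 6 + 0 = 6)
m(g) = 6 (m(g) = 2*(6/(2 + 0)) = 2*(6/2) = 2*(6*(½)) = 2*3 = 6)
((m(3) + 8) - 5*(-4))*1766 = ((6 + 8) - 5*(-4))*1766 = (14 + 20)*1766 = 34*1766 = 60044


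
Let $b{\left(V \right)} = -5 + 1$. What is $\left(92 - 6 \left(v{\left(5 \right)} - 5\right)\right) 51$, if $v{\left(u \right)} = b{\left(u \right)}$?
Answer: $7446$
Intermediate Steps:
$b{\left(V \right)} = -4$
$v{\left(u \right)} = -4$
$\left(92 - 6 \left(v{\left(5 \right)} - 5\right)\right) 51 = \left(92 - 6 \left(-4 - 5\right)\right) 51 = \left(92 - -54\right) 51 = \left(92 + 54\right) 51 = 146 \cdot 51 = 7446$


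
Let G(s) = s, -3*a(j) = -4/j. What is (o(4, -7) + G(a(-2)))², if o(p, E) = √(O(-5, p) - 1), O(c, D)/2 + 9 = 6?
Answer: (2 - 3*I*√7)²/9 ≈ -6.5556 - 3.5277*I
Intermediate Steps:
O(c, D) = -6 (O(c, D) = -18 + 2*6 = -18 + 12 = -6)
a(j) = 4/(3*j) (a(j) = -(-4)/(3*j) = 4/(3*j))
o(p, E) = I*√7 (o(p, E) = √(-6 - 1) = √(-7) = I*√7)
(o(4, -7) + G(a(-2)))² = (I*√7 + (4/3)/(-2))² = (I*√7 + (4/3)*(-½))² = (I*√7 - ⅔)² = (-⅔ + I*√7)²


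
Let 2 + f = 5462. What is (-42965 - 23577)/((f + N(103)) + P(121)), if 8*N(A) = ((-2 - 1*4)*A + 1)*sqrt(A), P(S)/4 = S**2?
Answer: -272658240512/262301433897 - 328451312*sqrt(103)/262301433897 ≈ -1.0522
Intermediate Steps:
f = 5460 (f = -2 + 5462 = 5460)
P(S) = 4*S**2
N(A) = sqrt(A)*(1 - 6*A)/8 (N(A) = (((-2 - 1*4)*A + 1)*sqrt(A))/8 = (((-2 - 4)*A + 1)*sqrt(A))/8 = ((-6*A + 1)*sqrt(A))/8 = ((1 - 6*A)*sqrt(A))/8 = (sqrt(A)*(1 - 6*A))/8 = sqrt(A)*(1 - 6*A)/8)
(-42965 - 23577)/((f + N(103)) + P(121)) = (-42965 - 23577)/((5460 + sqrt(103)*(1 - 6*103)/8) + 4*121**2) = -66542/((5460 + sqrt(103)*(1 - 618)/8) + 4*14641) = -66542/((5460 + (1/8)*sqrt(103)*(-617)) + 58564) = -66542/((5460 - 617*sqrt(103)/8) + 58564) = -66542/(64024 - 617*sqrt(103)/8)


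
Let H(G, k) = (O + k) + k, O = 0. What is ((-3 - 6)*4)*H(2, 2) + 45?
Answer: -99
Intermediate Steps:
H(G, k) = 2*k (H(G, k) = (0 + k) + k = k + k = 2*k)
((-3 - 6)*4)*H(2, 2) + 45 = ((-3 - 6)*4)*(2*2) + 45 = -9*4*4 + 45 = -36*4 + 45 = -144 + 45 = -99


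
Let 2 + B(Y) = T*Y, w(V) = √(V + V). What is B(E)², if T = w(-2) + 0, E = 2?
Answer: -12 - 16*I ≈ -12.0 - 16.0*I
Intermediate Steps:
w(V) = √2*√V (w(V) = √(2*V) = √2*√V)
T = 2*I (T = √2*√(-2) + 0 = √2*(I*√2) + 0 = 2*I + 0 = 2*I ≈ 2.0*I)
B(Y) = -2 + 2*I*Y (B(Y) = -2 + (2*I)*Y = -2 + 2*I*Y)
B(E)² = (-2 + 2*I*2)² = (-2 + 4*I)²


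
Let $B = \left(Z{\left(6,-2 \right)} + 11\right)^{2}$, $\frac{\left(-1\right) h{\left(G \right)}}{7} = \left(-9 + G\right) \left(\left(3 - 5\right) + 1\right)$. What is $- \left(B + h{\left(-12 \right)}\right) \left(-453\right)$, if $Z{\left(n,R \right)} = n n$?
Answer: $934086$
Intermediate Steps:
$h{\left(G \right)} = -63 + 7 G$ ($h{\left(G \right)} = - 7 \left(-9 + G\right) \left(\left(3 - 5\right) + 1\right) = - 7 \left(-9 + G\right) \left(-2 + 1\right) = - 7 \left(-9 + G\right) \left(-1\right) = - 7 \left(9 - G\right) = -63 + 7 G$)
$Z{\left(n,R \right)} = n^{2}$
$B = 2209$ ($B = \left(6^{2} + 11\right)^{2} = \left(36 + 11\right)^{2} = 47^{2} = 2209$)
$- \left(B + h{\left(-12 \right)}\right) \left(-453\right) = - \left(2209 + \left(-63 + 7 \left(-12\right)\right)\right) \left(-453\right) = - \left(2209 - 147\right) \left(-453\right) = - 2062 \left(-453\right) = \left(-1\right) \left(-934086\right) = 934086$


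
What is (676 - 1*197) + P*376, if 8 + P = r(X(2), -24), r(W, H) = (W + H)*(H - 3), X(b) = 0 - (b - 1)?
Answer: 251271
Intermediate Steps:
X(b) = 1 - b (X(b) = 0 - (-1 + b) = 0 + (1 - b) = 1 - b)
r(W, H) = (-3 + H)*(H + W) (r(W, H) = (H + W)*(-3 + H) = (-3 + H)*(H + W))
P = 667 (P = -8 + ((-24)**2 - 3*(-24) - 3*(1 - 1*2) - 24*(1 - 1*2)) = -8 + (576 + 72 - 3*(1 - 2) - 24*(1 - 2)) = -8 + (576 + 72 - 3*(-1) - 24*(-1)) = -8 + (576 + 72 + 3 + 24) = -8 + 675 = 667)
(676 - 1*197) + P*376 = (676 - 1*197) + 667*376 = (676 - 197) + 250792 = 479 + 250792 = 251271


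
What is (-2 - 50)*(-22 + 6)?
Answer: 832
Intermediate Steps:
(-2 - 50)*(-22 + 6) = -52*(-16) = 832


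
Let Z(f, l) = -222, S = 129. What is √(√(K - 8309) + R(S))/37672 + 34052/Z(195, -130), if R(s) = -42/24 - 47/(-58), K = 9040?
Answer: -17026/111 + √(-3161 + 3364*√731)/2184976 ≈ -153.39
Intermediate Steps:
R(s) = -109/116 (R(s) = -42*1/24 - 47*(-1/58) = -7/4 + 47/58 = -109/116)
√(√(K - 8309) + R(S))/37672 + 34052/Z(195, -130) = √(√(9040 - 8309) - 109/116)/37672 + 34052/(-222) = √(√731 - 109/116)*(1/37672) + 34052*(-1/222) = √(-109/116 + √731)*(1/37672) - 17026/111 = √(-109/116 + √731)/37672 - 17026/111 = -17026/111 + √(-109/116 + √731)/37672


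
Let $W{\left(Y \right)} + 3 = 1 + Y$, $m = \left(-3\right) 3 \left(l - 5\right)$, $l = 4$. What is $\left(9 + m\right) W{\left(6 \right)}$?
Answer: $72$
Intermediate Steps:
$m = 9$ ($m = \left(-3\right) 3 \left(4 - 5\right) = \left(-9\right) \left(-1\right) = 9$)
$W{\left(Y \right)} = -2 + Y$ ($W{\left(Y \right)} = -3 + \left(1 + Y\right) = -2 + Y$)
$\left(9 + m\right) W{\left(6 \right)} = \left(9 + 9\right) \left(-2 + 6\right) = 18 \cdot 4 = 72$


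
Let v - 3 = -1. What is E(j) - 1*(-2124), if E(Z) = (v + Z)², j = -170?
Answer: 30348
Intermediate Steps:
v = 2 (v = 3 - 1 = 2)
E(Z) = (2 + Z)²
E(j) - 1*(-2124) = (2 - 170)² - 1*(-2124) = (-168)² + 2124 = 28224 + 2124 = 30348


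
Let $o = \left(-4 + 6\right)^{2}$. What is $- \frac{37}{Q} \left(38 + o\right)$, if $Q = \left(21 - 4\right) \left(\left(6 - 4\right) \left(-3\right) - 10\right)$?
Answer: $\frac{777}{136} \approx 5.7132$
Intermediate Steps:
$o = 4$ ($o = 2^{2} = 4$)
$Q = -272$ ($Q = 17 \left(\left(6 - 4\right) \left(-3\right) - 10\right) = 17 \left(2 \left(-3\right) - 10\right) = 17 \left(-6 - 10\right) = 17 \left(-16\right) = -272$)
$- \frac{37}{Q} \left(38 + o\right) = - \frac{37}{-272} \left(38 + 4\right) = \left(-37\right) \left(- \frac{1}{272}\right) 42 = \frac{37}{272} \cdot 42 = \frac{777}{136}$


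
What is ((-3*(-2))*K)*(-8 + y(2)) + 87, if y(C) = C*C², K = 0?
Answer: 87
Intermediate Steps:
y(C) = C³
((-3*(-2))*K)*(-8 + y(2)) + 87 = (-3*(-2)*0)*(-8 + 2³) + 87 = (6*0)*(-8 + 8) + 87 = 0*0 + 87 = 0 + 87 = 87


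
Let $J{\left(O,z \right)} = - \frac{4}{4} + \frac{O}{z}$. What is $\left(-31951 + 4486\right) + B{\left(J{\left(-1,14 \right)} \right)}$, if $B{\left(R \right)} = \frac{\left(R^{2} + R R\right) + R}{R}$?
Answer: $- \frac{192263}{7} \approx -27466.0$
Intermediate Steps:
$J{\left(O,z \right)} = -1 + \frac{O}{z}$ ($J{\left(O,z \right)} = \left(-4\right) \frac{1}{4} + \frac{O}{z} = -1 + \frac{O}{z}$)
$B{\left(R \right)} = \frac{R + 2 R^{2}}{R}$ ($B{\left(R \right)} = \frac{\left(R^{2} + R^{2}\right) + R}{R} = \frac{2 R^{2} + R}{R} = \frac{R + 2 R^{2}}{R}$)
$\left(-31951 + 4486\right) + B{\left(J{\left(-1,14 \right)} \right)} = \left(-31951 + 4486\right) + \left(1 + 2 \frac{-1 - 14}{14}\right) = -27465 + \left(1 + 2 \frac{-1 - 14}{14}\right) = -27465 + \left(1 + 2 \cdot \frac{1}{14} \left(-15\right)\right) = -27465 + \left(1 + 2 \left(- \frac{15}{14}\right)\right) = -27465 + \left(1 - \frac{15}{7}\right) = -27465 - \frac{8}{7} = - \frac{192263}{7}$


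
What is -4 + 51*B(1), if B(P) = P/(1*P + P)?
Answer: 43/2 ≈ 21.500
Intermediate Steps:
B(P) = ½ (B(P) = P/(P + P) = P/((2*P)) = P*(1/(2*P)) = ½)
-4 + 51*B(1) = -4 + 51*(½) = -4 + 51/2 = 43/2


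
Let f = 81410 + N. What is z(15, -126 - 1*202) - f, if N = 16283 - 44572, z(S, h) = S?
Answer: -53106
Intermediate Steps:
N = -28289
f = 53121 (f = 81410 - 28289 = 53121)
z(15, -126 - 1*202) - f = 15 - 1*53121 = 15 - 53121 = -53106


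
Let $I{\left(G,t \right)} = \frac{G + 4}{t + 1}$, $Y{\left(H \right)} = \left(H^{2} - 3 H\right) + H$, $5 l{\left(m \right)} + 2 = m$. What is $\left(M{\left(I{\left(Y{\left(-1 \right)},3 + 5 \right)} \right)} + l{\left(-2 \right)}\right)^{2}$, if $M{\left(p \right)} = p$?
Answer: $\frac{1}{2025} \approx 0.00049383$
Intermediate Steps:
$l{\left(m \right)} = - \frac{2}{5} + \frac{m}{5}$
$Y{\left(H \right)} = H^{2} - 2 H$
$I{\left(G,t \right)} = \frac{4 + G}{1 + t}$
$\left(M{\left(I{\left(Y{\left(-1 \right)},3 + 5 \right)} \right)} + l{\left(-2 \right)}\right)^{2} = \left(\frac{4 - \left(-2 - 1\right)}{1 + \left(3 + 5\right)} + \left(- \frac{2}{5} + \frac{1}{5} \left(-2\right)\right)\right)^{2} = \left(\frac{4 - -3}{1 + 8} - \frac{4}{5}\right)^{2} = \left(\frac{4 + 3}{9} - \frac{4}{5}\right)^{2} = \left(\frac{1}{9} \cdot 7 - \frac{4}{5}\right)^{2} = \left(\frac{7}{9} - \frac{4}{5}\right)^{2} = \left(- \frac{1}{45}\right)^{2} = \frac{1}{2025}$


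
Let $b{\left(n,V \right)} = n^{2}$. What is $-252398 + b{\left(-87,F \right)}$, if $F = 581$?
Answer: $-244829$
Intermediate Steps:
$-252398 + b{\left(-87,F \right)} = -252398 + \left(-87\right)^{2} = -252398 + 7569 = -244829$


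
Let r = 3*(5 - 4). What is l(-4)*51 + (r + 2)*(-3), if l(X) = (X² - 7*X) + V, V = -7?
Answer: 1872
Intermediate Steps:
l(X) = -7 + X² - 7*X (l(X) = (X² - 7*X) - 7 = -7 + X² - 7*X)
r = 3 (r = 3*1 = 3)
l(-4)*51 + (r + 2)*(-3) = (-7 + (-4)² - 7*(-4))*51 + (3 + 2)*(-3) = (-7 + 16 + 28)*51 + 5*(-3) = 37*51 - 15 = 1887 - 15 = 1872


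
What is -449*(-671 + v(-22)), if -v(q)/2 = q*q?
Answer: 735911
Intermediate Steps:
v(q) = -2*q² (v(q) = -2*q*q = -2*q²)
-449*(-671 + v(-22)) = -449*(-671 - 2*(-22)²) = -449*(-671 - 2*484) = -449*(-671 - 968) = -449*(-1639) = 735911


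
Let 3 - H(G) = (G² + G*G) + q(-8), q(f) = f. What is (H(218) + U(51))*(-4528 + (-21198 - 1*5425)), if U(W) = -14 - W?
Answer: 2962522402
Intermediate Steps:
H(G) = 11 - 2*G² (H(G) = 3 - ((G² + G*G) - 8) = 3 - ((G² + G²) - 8) = 3 - (2*G² - 8) = 3 - (-8 + 2*G²) = 3 + (8 - 2*G²) = 11 - 2*G²)
(H(218) + U(51))*(-4528 + (-21198 - 1*5425)) = ((11 - 2*218²) + (-14 - 1*51))*(-4528 + (-21198 - 1*5425)) = ((11 - 2*47524) + (-14 - 51))*(-4528 + (-21198 - 5425)) = ((11 - 95048) - 65)*(-4528 - 26623) = (-95037 - 65)*(-31151) = -95102*(-31151) = 2962522402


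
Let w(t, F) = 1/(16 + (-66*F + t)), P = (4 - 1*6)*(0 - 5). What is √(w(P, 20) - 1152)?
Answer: I*√1928951566/1294 ≈ 33.941*I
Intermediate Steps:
P = 10 (P = (4 - 6)*(-5) = -2*(-5) = 10)
w(t, F) = 1/(16 + t - 66*F) (w(t, F) = 1/(16 + (t - 66*F)) = 1/(16 + t - 66*F))
√(w(P, 20) - 1152) = √(1/(16 + 10 - 66*20) - 1152) = √(1/(16 + 10 - 1320) - 1152) = √(1/(-1294) - 1152) = √(-1/1294 - 1152) = √(-1490689/1294) = I*√1928951566/1294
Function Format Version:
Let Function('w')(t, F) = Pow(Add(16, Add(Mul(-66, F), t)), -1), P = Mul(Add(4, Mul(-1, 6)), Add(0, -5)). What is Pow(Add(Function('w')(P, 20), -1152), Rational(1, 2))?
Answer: Mul(Rational(1, 1294), I, Pow(1928951566, Rational(1, 2))) ≈ Mul(33.941, I)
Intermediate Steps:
P = 10 (P = Mul(Add(4, -6), -5) = Mul(-2, -5) = 10)
Function('w')(t, F) = Pow(Add(16, t, Mul(-66, F)), -1) (Function('w')(t, F) = Pow(Add(16, Add(t, Mul(-66, F))), -1) = Pow(Add(16, t, Mul(-66, F)), -1))
Pow(Add(Function('w')(P, 20), -1152), Rational(1, 2)) = Pow(Add(Pow(Add(16, 10, Mul(-66, 20)), -1), -1152), Rational(1, 2)) = Pow(Add(Pow(Add(16, 10, -1320), -1), -1152), Rational(1, 2)) = Pow(Add(Pow(-1294, -1), -1152), Rational(1, 2)) = Pow(Add(Rational(-1, 1294), -1152), Rational(1, 2)) = Pow(Rational(-1490689, 1294), Rational(1, 2)) = Mul(Rational(1, 1294), I, Pow(1928951566, Rational(1, 2)))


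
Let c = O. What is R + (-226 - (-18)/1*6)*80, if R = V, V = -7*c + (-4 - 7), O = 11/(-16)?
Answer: -151139/16 ≈ -9446.2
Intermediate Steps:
O = -11/16 (O = 11*(-1/16) = -11/16 ≈ -0.68750)
c = -11/16 ≈ -0.68750
V = -99/16 (V = -7*(-11/16) + (-4 - 7) = 77/16 - 11 = -99/16 ≈ -6.1875)
R = -99/16 ≈ -6.1875
R + (-226 - (-18)/1*6)*80 = -99/16 + (-226 - (-18)/1*6)*80 = -99/16 + (-226 - (-18)*6)*80 = -99/16 + (-226 - 6*(-3)*6)*80 = -99/16 + (-226 + 18*6)*80 = -99/16 + (-226 + 108)*80 = -99/16 - 118*80 = -99/16 - 9440 = -151139/16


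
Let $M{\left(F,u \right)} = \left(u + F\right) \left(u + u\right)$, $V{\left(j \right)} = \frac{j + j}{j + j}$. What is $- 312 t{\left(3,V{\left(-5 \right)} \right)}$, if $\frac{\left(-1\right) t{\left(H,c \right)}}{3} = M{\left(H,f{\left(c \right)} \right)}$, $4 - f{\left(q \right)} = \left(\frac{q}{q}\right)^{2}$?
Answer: $33696$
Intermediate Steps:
$V{\left(j \right)} = 1$ ($V{\left(j \right)} = \frac{2 j}{2 j} = 2 j \frac{1}{2 j} = 1$)
$f{\left(q \right)} = 3$ ($f{\left(q \right)} = 4 - \left(\frac{q}{q}\right)^{2} = 4 - 1^{2} = 4 - 1 = 3$)
$M{\left(F,u \right)} = 2 u \left(F + u\right)$ ($M{\left(F,u \right)} = \left(F + u\right) 2 u = 2 u \left(F + u\right)$)
$t{\left(H,c \right)} = -54 - 18 H$ ($t{\left(H,c \right)} = - 3 \cdot 2 \cdot 3 \left(H + 3\right) = - 3 \cdot 2 \cdot 3 \left(3 + H\right) = - 3 \left(18 + 6 H\right) = -54 - 18 H$)
$- 312 t{\left(3,V{\left(-5 \right)} \right)} = - 312 \left(-54 - 54\right) = \left(-312\right) \left(-108\right) = 33696$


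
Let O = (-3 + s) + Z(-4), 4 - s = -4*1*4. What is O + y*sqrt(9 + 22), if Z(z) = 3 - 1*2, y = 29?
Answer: 18 + 29*sqrt(31) ≈ 179.47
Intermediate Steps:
s = 20 (s = 4 - (-4*1)*4 = 4 - (-4)*4 = 4 - 1*(-16) = 4 + 16 = 20)
Z(z) = 1 (Z(z) = 3 - 2 = 1)
O = 18 (O = (-3 + 20) + 1 = 17 + 1 = 18)
O + y*sqrt(9 + 22) = 18 + 29*sqrt(9 + 22) = 18 + 29*sqrt(31)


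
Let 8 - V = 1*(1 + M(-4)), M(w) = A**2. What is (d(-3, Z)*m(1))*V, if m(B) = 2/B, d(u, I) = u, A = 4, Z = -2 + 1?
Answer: 54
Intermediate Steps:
Z = -1
M(w) = 16 (M(w) = 4**2 = 16)
V = -9 (V = 8 - (1 + 16) = 8 - 17 = -9)
(d(-3, Z)*m(1))*V = -6/1*(-9) = -6*(-9) = 54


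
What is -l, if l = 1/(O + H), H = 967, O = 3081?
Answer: -1/4048 ≈ -0.00024704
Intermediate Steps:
l = 1/4048 (l = 1/(3081 + 967) = 1/4048 ≈ 0.00024704)
-l = -1*1/4048 = -1/4048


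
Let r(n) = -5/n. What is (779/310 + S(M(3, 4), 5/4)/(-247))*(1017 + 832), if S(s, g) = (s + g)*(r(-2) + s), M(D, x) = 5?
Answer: 1315613423/306280 ≈ 4295.5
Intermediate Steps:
S(s, g) = (5/2 + s)*(g + s) (S(s, g) = (s + g)*(-5/(-2) + s) = (g + s)*(-5*(-½) + s) = (g + s)*(5/2 + s) = (5/2 + s)*(g + s))
(779/310 + S(M(3, 4), 5/4)/(-247))*(1017 + 832) = (779/310 + (5² + 5*(5/4)/2 + (5/2)*5 + (5/4)*5)/(-247))*(1017 + 832) = (779*(1/310) + (25 + 5*(5*(¼))/2 + 25/2 + (5*(¼))*5)*(-1/247))*1849 = (779/310 + (25 + (5/2)*(5/4) + 25/2 + (5/4)*5)*(-1/247))*1849 = (779/310 + (25 + 25/8 + 25/2 + 25/4)*(-1/247))*1849 = (779/310 + (375/8)*(-1/247))*1849 = (779/310 - 375/1976)*1849 = (711527/306280)*1849 = 1315613423/306280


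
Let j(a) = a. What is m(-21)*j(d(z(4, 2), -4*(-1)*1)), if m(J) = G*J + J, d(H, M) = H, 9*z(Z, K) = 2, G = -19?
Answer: 84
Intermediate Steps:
z(Z, K) = 2/9 (z(Z, K) = (⅑)*2 = 2/9)
m(J) = -18*J (m(J) = -19*J + J = -18*J)
m(-21)*j(d(z(4, 2), -4*(-1)*1)) = -18*(-21)*(2/9) = 378*(2/9) = 84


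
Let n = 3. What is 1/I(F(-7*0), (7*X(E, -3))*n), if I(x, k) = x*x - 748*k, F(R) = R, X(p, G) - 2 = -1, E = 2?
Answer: -1/15708 ≈ -6.3662e-5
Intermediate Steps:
X(p, G) = 1 (X(p, G) = 2 - 1 = 1)
I(x, k) = x**2 - 748*k
1/I(F(-7*0), (7*X(E, -3))*n) = 1/((-7*0)**2 - 748*7*1*3) = 1/(0**2 - 5236*3) = 1/(0 - 748*21) = 1/(0 - 15708) = 1/(-15708) = -1/15708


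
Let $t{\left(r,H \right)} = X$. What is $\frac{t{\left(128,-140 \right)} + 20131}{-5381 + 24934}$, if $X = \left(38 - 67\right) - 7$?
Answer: $\frac{20095}{19553} \approx 1.0277$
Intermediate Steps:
$X = -36$ ($X = -29 - 7 = -36$)
$t{\left(r,H \right)} = -36$
$\frac{t{\left(128,-140 \right)} + 20131}{-5381 + 24934} = \frac{-36 + 20131}{-5381 + 24934} = \frac{20095}{19553}$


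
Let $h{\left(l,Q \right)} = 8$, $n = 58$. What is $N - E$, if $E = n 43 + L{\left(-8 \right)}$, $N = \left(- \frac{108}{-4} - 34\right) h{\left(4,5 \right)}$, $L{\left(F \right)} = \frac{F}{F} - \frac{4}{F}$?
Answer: $- \frac{5103}{2} \approx -2551.5$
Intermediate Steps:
$L{\left(F \right)} = 1 - \frac{4}{F}$
$N = -56$ ($N = \left(- \frac{108}{-4} - 34\right) 8 = \left(\left(-108\right) \left(- \frac{1}{4}\right) - 34\right) 8 = \left(27 - 34\right) 8 = \left(-7\right) 8 = -56$)
$E = \frac{4991}{2}$ ($E = 58 \cdot 43 + \frac{-4 - 8}{-8} = 2494 - - \frac{3}{2} = 2494 + \frac{3}{2} = \frac{4991}{2} \approx 2495.5$)
$N - E = -56 - \frac{4991}{2} = - \frac{5103}{2}$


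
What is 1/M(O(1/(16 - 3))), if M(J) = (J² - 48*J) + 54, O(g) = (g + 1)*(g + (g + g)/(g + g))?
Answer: -28561/9242 ≈ -3.0903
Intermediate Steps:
O(g) = (1 + g)² (O(g) = (1 + g)*(g + (2*g)/((2*g))) = (1 + g)*(g + (2*g)*(1/(2*g))) = (1 + g)*(g + 1) = (1 + g)*(1 + g) = (1 + g)²)
M(J) = 54 + J² - 48*J
1/M(O(1/(16 - 3))) = 1/(54 + (1 + (1/(16 - 3))² + 2/(16 - 3))² - 48*(1 + (1/(16 - 3))² + 2/(16 - 3))) = 1/(54 + (1 + (1/13)² + 2/13)² - 48*(1 + (1/13)² + 2/13)) = 1/(54 + (1 + (1/13)² + 2*(1/13))² - 48*(1 + (1/13)² + 2*(1/13))) = 1/(54 + (1 + 1/169 + 2/13)² - 48*(1 + 1/169 + 2/13)) = 1/(54 + (196/169)² - 48*196/169) = 1/(54 + 38416/28561 - 9408/169) = 1/(-9242/28561) = -28561/9242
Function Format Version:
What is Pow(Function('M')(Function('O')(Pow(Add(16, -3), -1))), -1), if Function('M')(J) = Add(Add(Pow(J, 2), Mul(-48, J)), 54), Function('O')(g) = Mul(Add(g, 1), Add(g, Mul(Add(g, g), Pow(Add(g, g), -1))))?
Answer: Rational(-28561, 9242) ≈ -3.0903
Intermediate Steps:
Function('O')(g) = Pow(Add(1, g), 2) (Function('O')(g) = Mul(Add(1, g), Add(g, Mul(Mul(2, g), Pow(Mul(2, g), -1)))) = Mul(Add(1, g), Add(g, Mul(Mul(2, g), Mul(Rational(1, 2), Pow(g, -1))))) = Mul(Add(1, g), Add(g, 1)) = Mul(Add(1, g), Add(1, g)) = Pow(Add(1, g), 2))
Function('M')(J) = Add(54, Pow(J, 2), Mul(-48, J))
Pow(Function('M')(Function('O')(Pow(Add(16, -3), -1))), -1) = Pow(Add(54, Pow(Add(1, Pow(Pow(Add(16, -3), -1), 2), Mul(2, Pow(Add(16, -3), -1))), 2), Mul(-48, Add(1, Pow(Pow(Add(16, -3), -1), 2), Mul(2, Pow(Add(16, -3), -1))))), -1) = Pow(Add(54, Pow(Add(1, Pow(Pow(13, -1), 2), Mul(2, Pow(13, -1))), 2), Mul(-48, Add(1, Pow(Pow(13, -1), 2), Mul(2, Pow(13, -1))))), -1) = Pow(Add(54, Pow(Add(1, Pow(Rational(1, 13), 2), Mul(2, Rational(1, 13))), 2), Mul(-48, Add(1, Pow(Rational(1, 13), 2), Mul(2, Rational(1, 13))))), -1) = Pow(Add(54, Pow(Add(1, Rational(1, 169), Rational(2, 13)), 2), Mul(-48, Add(1, Rational(1, 169), Rational(2, 13)))), -1) = Pow(Add(54, Pow(Rational(196, 169), 2), Mul(-48, Rational(196, 169))), -1) = Pow(Add(54, Rational(38416, 28561), Rational(-9408, 169)), -1) = Pow(Rational(-9242, 28561), -1) = Rational(-28561, 9242)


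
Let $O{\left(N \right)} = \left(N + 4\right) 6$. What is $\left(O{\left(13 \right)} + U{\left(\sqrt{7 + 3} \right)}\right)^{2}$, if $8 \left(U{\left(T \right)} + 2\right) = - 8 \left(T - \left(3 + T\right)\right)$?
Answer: $10609$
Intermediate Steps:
$U{\left(T \right)} = 1$ ($U{\left(T \right)} = -2 + \frac{\left(-8\right) \left(T - \left(3 + T\right)\right)}{8} = -2 + \frac{\left(-8\right) \left(-3\right)}{8} = -2 + \frac{1}{8} \cdot 24 = -2 + 3 = 1$)
$O{\left(N \right)} = 24 + 6 N$ ($O{\left(N \right)} = \left(4 + N\right) 6 = 24 + 6 N$)
$\left(O{\left(13 \right)} + U{\left(\sqrt{7 + 3} \right)}\right)^{2} = \left(\left(24 + 6 \cdot 13\right) + 1\right)^{2} = \left(\left(24 + 78\right) + 1\right)^{2} = \left(102 + 1\right)^{2} = 103^{2} = 10609$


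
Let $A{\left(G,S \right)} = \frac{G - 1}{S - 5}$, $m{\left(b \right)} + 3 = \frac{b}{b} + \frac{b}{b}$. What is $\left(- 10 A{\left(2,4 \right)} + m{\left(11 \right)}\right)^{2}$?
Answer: $81$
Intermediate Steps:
$m{\left(b \right)} = -1$ ($m{\left(b \right)} = -3 + \left(\frac{b}{b} + \frac{b}{b}\right) = -3 + \left(1 + 1\right) = -3 + 2 = -1$)
$A{\left(G,S \right)} = \frac{-1 + G}{-5 + S}$
$\left(- 10 A{\left(2,4 \right)} + m{\left(11 \right)}\right)^{2} = \left(- 10 \frac{-1 + 2}{-5 + 4} - 1\right)^{2} = \left(- 10 \frac{1}{-1} \cdot 1 - 1\right)^{2} = \left(- 10 \left(\left(-1\right) 1\right) - 1\right)^{2} = \left(\left(-10\right) \left(-1\right) - 1\right)^{2} = \left(10 - 1\right)^{2} = 9^{2} = 81$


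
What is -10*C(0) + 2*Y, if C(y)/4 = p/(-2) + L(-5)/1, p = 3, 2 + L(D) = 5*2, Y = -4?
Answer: -268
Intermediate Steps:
L(D) = 8 (L(D) = -2 + 5*2 = -2 + 10 = 8)
C(y) = 26 (C(y) = 4*(3/(-2) + 8/1) = 4*(3*(-1/2) + 8*1) = 4*(-3/2 + 8) = 4*(13/2) = 26)
-10*C(0) + 2*Y = -10*26 + 2*(-4) = -260 - 8 = -268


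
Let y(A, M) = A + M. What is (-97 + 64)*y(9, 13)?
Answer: -726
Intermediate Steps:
(-97 + 64)*y(9, 13) = (-97 + 64)*(9 + 13) = -33*22 = -726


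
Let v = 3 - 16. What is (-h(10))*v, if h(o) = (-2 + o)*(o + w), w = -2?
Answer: 832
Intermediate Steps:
h(o) = (-2 + o)² (h(o) = (-2 + o)*(o - 2) = (-2 + o)*(-2 + o) = (-2 + o)²)
v = -13
(-h(10))*v = -(4 + 10² - 4*10)*(-13) = -(4 + 100 - 40)*(-13) = -1*64*(-13) = -64*(-13) = 832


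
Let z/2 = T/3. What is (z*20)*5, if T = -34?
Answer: -6800/3 ≈ -2266.7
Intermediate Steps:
z = -68/3 (z = 2*(-34/3) = -68/3 ≈ -22.667)
(z*20)*5 = -68/3*20*5 = -1360/3*5 = -6800/3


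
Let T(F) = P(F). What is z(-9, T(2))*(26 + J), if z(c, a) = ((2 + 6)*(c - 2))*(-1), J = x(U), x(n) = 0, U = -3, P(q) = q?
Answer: 2288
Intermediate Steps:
T(F) = F
J = 0
z(c, a) = 16 - 8*c (z(c, a) = (8*(-2 + c))*(-1) = (-16 + 8*c)*(-1) = 16 - 8*c)
z(-9, T(2))*(26 + J) = (16 - 8*(-9))*(26 + 0) = (16 + 72)*26 = 88*26 = 2288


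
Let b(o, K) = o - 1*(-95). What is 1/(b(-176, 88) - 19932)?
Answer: -1/20013 ≈ -4.9967e-5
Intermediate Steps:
b(o, K) = 95 + o (b(o, K) = o + 95 = 95 + o)
1/(b(-176, 88) - 19932) = 1/((95 - 176) - 19932) = 1/(-81 - 19932) = 1/(-20013) = -1/20013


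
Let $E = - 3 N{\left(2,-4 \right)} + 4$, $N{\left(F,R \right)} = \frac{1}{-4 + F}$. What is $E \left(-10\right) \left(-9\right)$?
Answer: $495$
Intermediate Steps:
$E = \frac{11}{2}$ ($E = - \frac{3}{-4 + 2} + 4 = - \frac{3}{-2} + 4 = \left(-3\right) \left(- \frac{1}{2}\right) + 4 = \frac{3}{2} + 4 = \frac{11}{2} \approx 5.5$)
$E \left(-10\right) \left(-9\right) = \frac{11}{2} \left(-10\right) \left(-9\right) = \left(-55\right) \left(-9\right) = 495$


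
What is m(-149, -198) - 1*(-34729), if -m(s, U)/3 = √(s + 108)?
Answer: 34729 - 3*I*√41 ≈ 34729.0 - 19.209*I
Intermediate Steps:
m(s, U) = -3*√(108 + s) (m(s, U) = -3*√(s + 108) = -3*√(108 + s))
m(-149, -198) - 1*(-34729) = -3*√(108 - 149) - 1*(-34729) = -3*I*√41 + 34729 = 34729 - 3*I*√41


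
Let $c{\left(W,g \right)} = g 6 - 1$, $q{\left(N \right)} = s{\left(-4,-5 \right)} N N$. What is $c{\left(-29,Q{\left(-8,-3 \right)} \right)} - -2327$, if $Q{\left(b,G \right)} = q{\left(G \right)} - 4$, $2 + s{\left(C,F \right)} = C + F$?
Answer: $1708$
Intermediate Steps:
$s{\left(C,F \right)} = -2 + C + F$ ($s{\left(C,F \right)} = -2 + \left(C + F\right) = -2 + C + F$)
$q{\left(N \right)} = - 11 N^{2}$ ($q{\left(N \right)} = \left(-2 - 4 - 5\right) N N = - 11 N N = - 11 N^{2}$)
$Q{\left(b,G \right)} = -4 - 11 G^{2}$ ($Q{\left(b,G \right)} = - 11 G^{2} - 4 = -4 - 11 G^{2}$)
$c{\left(W,g \right)} = -1 + 6 g$ ($c{\left(W,g \right)} = 6 g - 1 = -1 + 6 g$)
$c{\left(-29,Q{\left(-8,-3 \right)} \right)} - -2327 = \left(-1 + 6 \left(-4 - 11 \left(-3\right)^{2}\right)\right) - -2327 = \left(-1 + 6 \left(-4 - 99\right)\right) + 2327 = \left(-1 + 6 \left(-103\right)\right) + 2327 = \left(-1 - 618\right) + 2327 = -619 + 2327 = 1708$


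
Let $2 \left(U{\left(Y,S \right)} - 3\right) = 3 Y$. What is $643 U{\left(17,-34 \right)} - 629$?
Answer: $\frac{35393}{2} \approx 17697.0$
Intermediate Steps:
$U{\left(Y,S \right)} = 3 + \frac{3 Y}{2}$
$643 U{\left(17,-34 \right)} - 629 = 643 \left(3 + \frac{3}{2} \cdot 17\right) - 629 = 643 \left(3 + \frac{51}{2}\right) - 629 = 643 \cdot \frac{57}{2} - 629 = \frac{36651}{2} - 629 = \frac{35393}{2}$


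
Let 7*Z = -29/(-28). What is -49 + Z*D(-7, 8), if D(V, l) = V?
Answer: -1401/28 ≈ -50.036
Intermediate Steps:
Z = 29/196 (Z = (-29/(-28))/7 = (-29*(-1/28))/7 = (⅐)*(29/28) = 29/196 ≈ 0.14796)
-49 + Z*D(-7, 8) = -49 + (29/196)*(-7) = -49 - 29/28 = -1401/28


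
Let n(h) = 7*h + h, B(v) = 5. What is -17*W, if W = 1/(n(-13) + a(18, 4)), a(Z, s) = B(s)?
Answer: 17/99 ≈ 0.17172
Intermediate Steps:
a(Z, s) = 5
n(h) = 8*h
W = -1/99 (W = 1/(8*(-13) + 5) = 1/(-104 + 5) = 1/(-99) = -1/99 ≈ -0.010101)
-17*W = -17*(-1/99) = 17/99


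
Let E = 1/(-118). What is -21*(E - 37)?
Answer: 91707/118 ≈ 777.18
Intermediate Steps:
E = -1/118 ≈ -0.0084746
-21*(E - 37) = -21*(-1/118 - 37) = -21*(-4367/118) = 91707/118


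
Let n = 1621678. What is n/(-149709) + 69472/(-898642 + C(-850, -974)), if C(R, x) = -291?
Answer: -209740064746/19225480071 ≈ -10.909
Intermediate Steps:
n/(-149709) + 69472/(-898642 + C(-850, -974)) = 1621678/(-149709) + 69472/(-898642 - 291) = 1621678*(-1/149709) + 69472/(-898933) = -1621678/149709 + 69472*(-1/898933) = -1621678/149709 - 69472/898933 = -209740064746/19225480071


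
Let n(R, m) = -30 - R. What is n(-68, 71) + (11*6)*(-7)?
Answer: -424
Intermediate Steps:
n(-68, 71) + (11*6)*(-7) = (-30 - 1*(-68)) + (11*6)*(-7) = (-30 + 68) + 66*(-7) = 38 - 462 = -424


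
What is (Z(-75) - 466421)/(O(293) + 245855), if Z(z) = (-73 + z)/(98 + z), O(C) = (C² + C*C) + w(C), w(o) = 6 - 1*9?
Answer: -10727831/9603650 ≈ -1.1171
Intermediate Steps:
w(o) = -3 (w(o) = 6 - 9 = -3)
O(C) = -3 + 2*C² (O(C) = (C² + C*C) - 3 = (C² + C²) - 3 = 2*C² - 3 = -3 + 2*C²)
Z(z) = (-73 + z)/(98 + z)
(Z(-75) - 466421)/(O(293) + 245855) = ((-73 - 75)/(98 - 75) - 466421)/((-3 + 2*293²) + 245855) = (-148/23 - 466421)/((-3 + 2*85849) + 245855) = ((1/23)*(-148) - 466421)/((-3 + 171698) + 245855) = (-148/23 - 466421)/(171695 + 245855) = -10727831/23/417550 = -10727831/23*1/417550 = -10727831/9603650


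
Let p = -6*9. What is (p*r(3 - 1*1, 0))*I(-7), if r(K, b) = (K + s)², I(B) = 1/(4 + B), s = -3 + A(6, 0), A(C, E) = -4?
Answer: 450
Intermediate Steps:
s = -7 (s = -3 - 4 = -7)
p = -54
r(K, b) = (-7 + K)² (r(K, b) = (K - 7)² = (-7 + K)²)
(p*r(3 - 1*1, 0))*I(-7) = (-54*(-7 + (3 - 1*1))²)/(4 - 7) = -54*(-7 + (3 - 1))²/(-3) = -54*(-7 + 2)²*(-⅓) = -54*(-5)²*(-⅓) = -54*25*(-⅓) = -1350*(-⅓) = 450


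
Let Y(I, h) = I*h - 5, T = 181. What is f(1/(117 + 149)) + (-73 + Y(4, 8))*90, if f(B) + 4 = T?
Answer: -3963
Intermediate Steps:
Y(I, h) = -5 + I*h
f(B) = 177 (f(B) = -4 + 181 = 177)
f(1/(117 + 149)) + (-73 + Y(4, 8))*90 = 177 + (-73 + (-5 + 4*8))*90 = 177 + (-73 + (-5 + 32))*90 = 177 + (-73 + 27)*90 = 177 - 46*90 = 177 - 4140 = -3963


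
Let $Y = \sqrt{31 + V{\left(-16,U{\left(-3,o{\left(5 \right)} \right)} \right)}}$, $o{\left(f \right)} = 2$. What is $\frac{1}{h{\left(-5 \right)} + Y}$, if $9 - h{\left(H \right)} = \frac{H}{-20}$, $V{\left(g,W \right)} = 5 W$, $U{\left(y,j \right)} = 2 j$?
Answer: $\frac{140}{409} - \frac{16 \sqrt{51}}{409} \approx 0.062927$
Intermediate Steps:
$h{\left(H \right)} = 9 + \frac{H}{20}$ ($h{\left(H \right)} = 9 - \frac{H}{-20} = 9 - H \left(- \frac{1}{20}\right) = 9 - - \frac{H}{20} = 9 + \frac{H}{20}$)
$Y = \sqrt{51}$ ($Y = \sqrt{31 + 5 \cdot 2 \cdot 2} = \sqrt{31 + 5 \cdot 4} = \sqrt{31 + 20} = \sqrt{51} \approx 7.1414$)
$\frac{1}{h{\left(-5 \right)} + Y} = \frac{1}{\left(9 + \frac{1}{20} \left(-5\right)\right) + \sqrt{51}} = \frac{1}{\left(9 - \frac{1}{4}\right) + \sqrt{51}} = \frac{1}{\frac{35}{4} + \sqrt{51}}$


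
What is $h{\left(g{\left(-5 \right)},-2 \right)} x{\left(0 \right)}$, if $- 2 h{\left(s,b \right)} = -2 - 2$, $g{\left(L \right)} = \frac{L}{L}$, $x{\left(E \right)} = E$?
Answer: $0$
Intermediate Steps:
$g{\left(L \right)} = 1$
$h{\left(s,b \right)} = 2$ ($h{\left(s,b \right)} = - \frac{-2 - 2}{2} = \left(- \frac{1}{2}\right) \left(-4\right) = 2$)
$h{\left(g{\left(-5 \right)},-2 \right)} x{\left(0 \right)} = 2 \cdot 0 = 0$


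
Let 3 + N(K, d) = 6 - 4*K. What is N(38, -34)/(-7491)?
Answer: 149/7491 ≈ 0.019891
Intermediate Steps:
N(K, d) = 3 - 4*K (N(K, d) = -3 + (6 - 4*K) = 3 - 4*K)
N(38, -34)/(-7491) = (3 - 4*38)/(-7491) = (3 - 152)*(-1/7491) = -149*(-1/7491) = 149/7491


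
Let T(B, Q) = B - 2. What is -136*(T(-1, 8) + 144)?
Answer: -19176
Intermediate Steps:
T(B, Q) = -2 + B
-136*(T(-1, 8) + 144) = -136*((-2 - 1) + 144) = -136*(-3 + 144) = -136*141 = -19176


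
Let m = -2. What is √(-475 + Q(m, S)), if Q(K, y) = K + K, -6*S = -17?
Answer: I*√479 ≈ 21.886*I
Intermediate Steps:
S = 17/6 (S = -⅙*(-17) = 17/6 ≈ 2.8333)
Q(K, y) = 2*K
√(-475 + Q(m, S)) = √(-475 + 2*(-2)) = √(-475 - 4) = √(-479) = I*√479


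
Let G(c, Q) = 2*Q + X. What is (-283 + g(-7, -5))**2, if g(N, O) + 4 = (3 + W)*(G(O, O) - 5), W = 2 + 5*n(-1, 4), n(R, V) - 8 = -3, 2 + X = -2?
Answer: 734449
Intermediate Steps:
X = -4 (X = -2 - 2 = -4)
n(R, V) = 5 (n(R, V) = 8 - 3 = 5)
G(c, Q) = -4 + 2*Q (G(c, Q) = 2*Q - 4 = -4 + 2*Q)
W = 27 (W = 2 + 5*5 = 2 + 25 = 27)
g(N, O) = -274 + 60*O (g(N, O) = -4 + (3 + 27)*((-4 + 2*O) - 5) = -4 + 30*(-9 + 2*O) = -4 + (-270 + 60*O) = -274 + 60*O)
(-283 + g(-7, -5))**2 = (-283 + (-274 + 60*(-5)))**2 = (-283 + (-274 - 300))**2 = (-283 - 574)**2 = (-857)**2 = 734449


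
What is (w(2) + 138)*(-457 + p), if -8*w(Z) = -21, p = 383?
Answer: -41625/4 ≈ -10406.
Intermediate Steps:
w(Z) = 21/8 (w(Z) = -1/8*(-21) = 21/8)
(w(2) + 138)*(-457 + p) = (21/8 + 138)*(-457 + 383) = (1125/8)*(-74) = -41625/4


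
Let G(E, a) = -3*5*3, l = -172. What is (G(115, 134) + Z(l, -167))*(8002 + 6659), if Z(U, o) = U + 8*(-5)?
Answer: -3767877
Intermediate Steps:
Z(U, o) = -40 + U (Z(U, o) = U - 40 = -40 + U)
G(E, a) = -45 (G(E, a) = -15*3 = -45)
(G(115, 134) + Z(l, -167))*(8002 + 6659) = (-45 + (-40 - 172))*(8002 + 6659) = (-45 - 212)*14661 = -257*14661 = -3767877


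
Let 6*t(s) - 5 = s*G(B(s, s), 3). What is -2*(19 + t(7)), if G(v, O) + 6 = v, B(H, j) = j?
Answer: -42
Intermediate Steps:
G(v, O) = -6 + v
t(s) = ⅚ + s*(-6 + s)/6 (t(s) = ⅚ + (s*(-6 + s))/6 = ⅚ + s*(-6 + s)/6)
-2*(19 + t(7)) = -2*(19 + (⅚ + (⅙)*7*(-6 + 7))) = -2*(19 + (⅚ + (⅙)*7*1)) = -2*(19 + (⅚ + 7/6)) = -2*(19 + 2) = -2*21 = -42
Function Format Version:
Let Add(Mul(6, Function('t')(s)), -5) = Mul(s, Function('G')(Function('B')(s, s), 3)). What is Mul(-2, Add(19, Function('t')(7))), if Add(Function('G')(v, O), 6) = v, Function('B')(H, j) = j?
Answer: -42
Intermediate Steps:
Function('G')(v, O) = Add(-6, v)
Function('t')(s) = Add(Rational(5, 6), Mul(Rational(1, 6), s, Add(-6, s))) (Function('t')(s) = Add(Rational(5, 6), Mul(Rational(1, 6), Mul(s, Add(-6, s)))) = Add(Rational(5, 6), Mul(Rational(1, 6), s, Add(-6, s))))
Mul(-2, Add(19, Function('t')(7))) = Mul(-2, Add(19, Add(Rational(5, 6), Mul(Rational(1, 6), 7, Add(-6, 7))))) = Mul(-2, Add(19, Add(Rational(5, 6), Mul(Rational(1, 6), 7, 1)))) = Mul(-2, Add(19, Add(Rational(5, 6), Rational(7, 6)))) = Mul(-2, Add(19, 2)) = Mul(-2, 21) = -42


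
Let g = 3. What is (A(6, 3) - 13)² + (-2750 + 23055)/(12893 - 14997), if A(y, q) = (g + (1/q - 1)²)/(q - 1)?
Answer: 20031229/170424 ≈ 117.54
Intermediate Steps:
A(y, q) = (3 + (-1 + 1/q)²)/(-1 + q) (A(y, q) = (3 + (1/q - 1)²)/(q - 1) = (3 + (-1 + 1/q)²)/(-1 + q))
(A(6, 3) - 13)² + (-2750 + 23055)/(12893 - 14997) = (((-1 + 3)² + 3*3²)/(3²*(-1 + 3)) - 13)² + (-2750 + 23055)/(12893 - 14997) = ((⅑)*(2² + 3*9)/2 - 13)² + 20305/(-2104) = ((⅑)*(½)*(4 + 27) - 13)² + 20305*(-1/2104) = ((⅑)*(½)*31 - 13)² - 20305/2104 = (31/18 - 13)² - 20305/2104 = (-203/18)² - 20305/2104 = 41209/324 - 20305/2104 = 20031229/170424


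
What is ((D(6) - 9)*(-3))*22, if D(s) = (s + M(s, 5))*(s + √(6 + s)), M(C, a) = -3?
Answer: -594 - 396*√3 ≈ -1279.9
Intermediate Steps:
D(s) = (-3 + s)*(s + √(6 + s)) (D(s) = (s - 3)*(s + √(6 + s)) = (-3 + s)*(s + √(6 + s)))
((D(6) - 9)*(-3))*22 = (((6² - 3*6 - 3*√(6 + 6) + 6*√(6 + 6)) - 9)*(-3))*22 = (((36 - 18 - 6*√3 + 6*√12) - 9)*(-3))*22 = (((36 - 18 - 6*√3 + 6*(2*√3)) - 9)*(-3))*22 = (((36 - 18 - 6*√3 + 12*√3) - 9)*(-3))*22 = (((18 + 6*√3) - 9)*(-3))*22 = ((9 + 6*√3)*(-3))*22 = (-27 - 18*√3)*22 = -594 - 396*√3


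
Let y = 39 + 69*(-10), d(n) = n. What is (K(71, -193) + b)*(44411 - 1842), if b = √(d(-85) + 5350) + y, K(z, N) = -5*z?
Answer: -42824414 + 383121*√65 ≈ -3.9736e+7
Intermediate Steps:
y = -651 (y = 39 - 690 = -651)
b = -651 + 9*√65 (b = √(-85 + 5350) - 651 = √5265 - 651 = 9*√65 - 651 = -651 + 9*√65 ≈ -578.44)
(K(71, -193) + b)*(44411 - 1842) = (-5*71 + (-651 + 9*√65))*(44411 - 1842) = (-355 + (-651 + 9*√65))*42569 = (-1006 + 9*√65)*42569 = -42824414 + 383121*√65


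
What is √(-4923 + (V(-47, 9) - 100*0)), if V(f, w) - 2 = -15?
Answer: 2*I*√1234 ≈ 70.257*I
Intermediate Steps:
V(f, w) = -13 (V(f, w) = 2 - 15 = -13)
√(-4923 + (V(-47, 9) - 100*0)) = √(-4923 + (-13 - 100*0)) = √(-4923 + (-13 + 0)) = √(-4923 - 13) = √(-4936) = 2*I*√1234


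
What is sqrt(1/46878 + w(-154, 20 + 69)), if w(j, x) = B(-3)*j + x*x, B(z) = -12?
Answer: sqrt(21467835556674)/46878 ≈ 98.838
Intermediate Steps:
w(j, x) = x**2 - 12*j (w(j, x) = -12*j + x*x = -12*j + x**2 = x**2 - 12*j)
sqrt(1/46878 + w(-154, 20 + 69)) = sqrt(1/46878 + ((20 + 69)**2 - 12*(-154))) = sqrt(1/46878 + (89**2 + 1848)) = sqrt(1/46878 + (7921 + 1848)) = sqrt(1/46878 + 9769) = sqrt(457951183/46878) = sqrt(21467835556674)/46878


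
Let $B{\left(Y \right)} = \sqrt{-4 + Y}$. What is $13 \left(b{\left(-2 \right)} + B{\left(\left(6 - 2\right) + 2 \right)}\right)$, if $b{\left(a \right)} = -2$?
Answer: $-26 + 13 \sqrt{2} \approx -7.6152$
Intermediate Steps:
$13 \left(b{\left(-2 \right)} + B{\left(\left(6 - 2\right) + 2 \right)}\right) = 13 \left(-2 + \sqrt{-4 + \left(\left(6 - 2\right) + 2\right)}\right) = 13 \left(-2 + \sqrt{-4 + \left(4 + 2\right)}\right) = 13 \left(-2 + \sqrt{-4 + 6}\right) = 13 \left(-2 + \sqrt{2}\right) = -26 + 13 \sqrt{2}$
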